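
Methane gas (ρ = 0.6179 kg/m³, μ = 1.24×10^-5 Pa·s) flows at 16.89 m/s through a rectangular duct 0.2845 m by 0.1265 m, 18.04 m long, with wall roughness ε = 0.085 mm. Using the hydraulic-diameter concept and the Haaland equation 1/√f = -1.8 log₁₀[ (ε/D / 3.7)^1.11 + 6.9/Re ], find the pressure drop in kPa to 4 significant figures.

Hydraulic diameter D_h = 4A/P = 4·(0.2845·0.1265)/(2·(0.2845+0.1265)) = 0.144/0.822 = 0.1751 m.
Re = ρVD_h/μ = 0.6179·16.89·0.1751/1.24e-05 = 1.474e+05.
ε/D_h = 8.5e-05/0.1751 = 0.000485; Haaland gives 1/√f = -1.8 log₁₀[4.91e-05+4.68e-05] = 7.233, so f = 0.01912.
ΔP = f(L/D_h)(ρV²/2) = 0.01912·18.04/0.1751·88.13 = 173.5 Pa.
ΔP = 0.1735 kPa.

ΔP ≈ 0.1735 kPa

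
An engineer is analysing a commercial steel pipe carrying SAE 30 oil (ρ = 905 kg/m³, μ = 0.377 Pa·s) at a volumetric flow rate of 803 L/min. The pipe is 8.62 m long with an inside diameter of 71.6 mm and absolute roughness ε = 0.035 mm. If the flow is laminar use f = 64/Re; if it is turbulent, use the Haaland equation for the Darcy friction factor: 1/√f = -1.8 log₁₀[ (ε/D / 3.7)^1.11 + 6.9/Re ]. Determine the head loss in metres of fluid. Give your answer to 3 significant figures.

h_f ≈ 7.59 m

Q = 803 L/min = 803/60000 = 0.01338 m³/s.
Cross-sectional area A = πD²/4 = π(0.0716)²/4 = 0.004026 m²; mean velocity V = Q/A = 0.01338/0.004026 = 3.324 m/s.
Reynolds number Re = ρVD/μ = 905 · 3.324 · 0.0716 / 0.377 = 571.3.
Re < 2300 → laminar flow, so f = 64/Re = 64/571.3 = 0.112 (the turbulent correlation is not needed).
Darcy-Weisbach: ΔP = f(L/D)(ρV²/2) = 0.112·(8.62/0.0716)·(905·3.324²/2) = 0.112·120.4·4999 = 6.742e+04 Pa.
Head loss h_f = ΔP/(ρg) = 6.742e+04/(905·9.81) = 7.59 m.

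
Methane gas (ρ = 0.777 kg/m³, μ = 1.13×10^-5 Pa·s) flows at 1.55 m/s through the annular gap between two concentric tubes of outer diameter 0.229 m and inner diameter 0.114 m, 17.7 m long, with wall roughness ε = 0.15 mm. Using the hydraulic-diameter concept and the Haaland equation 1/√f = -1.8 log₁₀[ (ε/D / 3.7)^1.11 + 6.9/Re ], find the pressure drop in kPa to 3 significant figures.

Hydraulic diameter D_h = 4A/P = D_o - D_i = 0.229 - 0.114 = 0.115 m.
Re = ρVD_h/μ = 0.777·1.55·0.115/1.13e-05 = 1.226e+04.
ε/D_h = 0.00015/0.115 = 0.0013; Haaland gives 1/√f = -1.8 log₁₀[0.000147+0.000563] = 5.668, so f = 0.03113.
ΔP = f(L/D_h)(ρV²/2) = 0.03113·17.7/0.115·0.9334 = 4.472 Pa.
ΔP = 0.00447 kPa.

ΔP ≈ 0.00447 kPa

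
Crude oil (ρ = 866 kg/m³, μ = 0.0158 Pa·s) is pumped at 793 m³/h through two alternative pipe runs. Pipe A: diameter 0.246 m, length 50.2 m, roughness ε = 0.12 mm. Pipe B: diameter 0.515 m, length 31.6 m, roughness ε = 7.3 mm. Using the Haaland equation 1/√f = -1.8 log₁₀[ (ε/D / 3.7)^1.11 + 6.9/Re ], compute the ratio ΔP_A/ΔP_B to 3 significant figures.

ΔP_A/ΔP_B ≈ 30.8

Pipe A: V = Q/A = 0.2203/0.04753 = 4.635 m/s; Re = 6.249e+04; ε/D = 0.000488; Haaland → f = 0.02141; ΔP_A = f(L/D)(ρV²/2) = 4.064e+04 Pa.
Pipe B: V = Q/A = 0.2203/0.2083 = 1.057 m/s; Re = 2.985e+04; ε/D = 0.0142; Haaland → f = 0.0444; ΔP_B = f(L/D)(ρV²/2) = 1319 Pa.
ΔP_A/ΔP_B = 4.064e+04/1319 = 30.8.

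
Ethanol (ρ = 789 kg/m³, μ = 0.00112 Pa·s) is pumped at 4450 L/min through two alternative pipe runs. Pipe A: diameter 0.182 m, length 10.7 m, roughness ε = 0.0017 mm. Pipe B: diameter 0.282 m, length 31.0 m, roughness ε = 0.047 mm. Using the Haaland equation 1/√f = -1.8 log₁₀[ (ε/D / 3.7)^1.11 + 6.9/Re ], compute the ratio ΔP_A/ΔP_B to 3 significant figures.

Pipe A: V = Q/A = 0.07417/0.02602 = 2.851 m/s; Re = 3.655e+05; ε/D = 9.34e-06; Haaland → f = 0.01391; ΔP_A = f(L/D)(ρV²/2) = 2622 Pa.
Pipe B: V = Q/A = 0.07417/0.06246 = 1.187 m/s; Re = 2.359e+05; ε/D = 0.000167; Haaland → f = 0.01628; ΔP_B = f(L/D)(ρV²/2) = 995.5 Pa.
ΔP_A/ΔP_B = 2622/995.5 = 2.63.

ΔP_A/ΔP_B ≈ 2.63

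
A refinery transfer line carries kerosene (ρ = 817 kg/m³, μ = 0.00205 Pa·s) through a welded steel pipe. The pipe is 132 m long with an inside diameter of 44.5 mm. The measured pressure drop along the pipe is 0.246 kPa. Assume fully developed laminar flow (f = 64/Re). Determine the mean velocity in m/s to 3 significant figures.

V ≈ 0.0563 m/s

For laminar flow, f = 64/Re with Re = ρVD/μ, so Darcy-Weisbach reduces to ΔP = 32μLV/D². Solving for V: V = ΔP·D²/(32μL) = 246·(0.0445)²/(32·0.00205·132) = 0.05626 m/s.
Check: Re = ρVD/μ = 817·0.05626·0.0445/0.00205 = 997.7 < 2300, so the laminar assumption holds.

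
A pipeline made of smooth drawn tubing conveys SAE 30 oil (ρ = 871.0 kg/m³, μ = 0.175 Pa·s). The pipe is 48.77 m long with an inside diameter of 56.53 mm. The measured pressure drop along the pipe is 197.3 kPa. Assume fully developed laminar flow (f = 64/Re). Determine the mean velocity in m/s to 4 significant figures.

V ≈ 2.309 m/s

For laminar flow, f = 64/Re with Re = ρVD/μ, so Darcy-Weisbach reduces to ΔP = 32μLV/D². Solving for V: V = ΔP·D²/(32μL) = 1.973e+05·(0.05653)²/(32·0.175·48.77) = 2.309 m/s.
Check: Re = ρVD/μ = 871·2.309·0.05653/0.175 = 649.5 < 2300, so the laminar assumption holds.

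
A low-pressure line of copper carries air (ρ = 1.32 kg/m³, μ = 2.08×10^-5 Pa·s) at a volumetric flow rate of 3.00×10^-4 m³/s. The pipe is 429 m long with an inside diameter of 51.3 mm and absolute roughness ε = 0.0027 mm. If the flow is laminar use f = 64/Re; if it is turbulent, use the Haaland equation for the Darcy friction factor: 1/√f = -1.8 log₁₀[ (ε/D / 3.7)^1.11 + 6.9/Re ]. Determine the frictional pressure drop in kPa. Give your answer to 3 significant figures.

ΔP ≈ 0.0157 kPa

Cross-sectional area A = πD²/4 = π(0.0513)²/4 = 0.002067 m²; mean velocity V = Q/A = 0.0003/0.002067 = 0.1451 m/s.
Reynolds number Re = ρVD/μ = 1.32 · 0.1451 · 0.0513 / 2.08e-05 = 472.5.
Re < 2300 → laminar flow, so f = 64/Re = 64/472.5 = 0.1354 (the turbulent correlation is not needed).
Darcy-Weisbach: ΔP = f(L/D)(ρV²/2) = 0.1354·(429/0.0513)·(1.32·0.1451²/2) = 0.1354·8363·0.0139 = 15.75 Pa.
ΔP = 15.75 Pa = 0.0157 kPa.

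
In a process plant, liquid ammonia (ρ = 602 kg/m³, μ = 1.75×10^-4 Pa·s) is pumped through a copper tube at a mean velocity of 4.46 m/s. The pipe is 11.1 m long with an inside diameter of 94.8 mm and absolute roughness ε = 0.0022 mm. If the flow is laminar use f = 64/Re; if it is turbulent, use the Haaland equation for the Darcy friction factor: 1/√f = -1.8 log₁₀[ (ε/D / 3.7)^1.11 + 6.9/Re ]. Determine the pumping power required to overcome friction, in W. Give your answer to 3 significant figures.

P ≈ 253 W

Reynolds number Re = ρVD/μ = 602 · 4.46 · 0.0948 / 0.000175 = 1.454e+06.
Re > 4000 → turbulent. Relative roughness ε/D = 2.2e-06/0.0948 = 2.32e-05. Haaland: 1/√f = -1.8 log₁₀[(2.32e-05/3.7)^1.11 + 6.9/1.454e+06] = -1.8 log₁₀[1.68e-06 + 4.74e-06] = 9.346, so f = 0.01145.
Darcy-Weisbach: ΔP = f(L/D)(ρV²/2) = 0.01145·(11.1/0.0948)·(602·4.46²/2) = 0.01145·117.1·5987 = 8026 Pa.
Q = V·A = 4.46·0.007058 = 0.03148 m³/s.
Pumping power P = QΔP = 0.03148·8026 = 252.7 W = 253 W.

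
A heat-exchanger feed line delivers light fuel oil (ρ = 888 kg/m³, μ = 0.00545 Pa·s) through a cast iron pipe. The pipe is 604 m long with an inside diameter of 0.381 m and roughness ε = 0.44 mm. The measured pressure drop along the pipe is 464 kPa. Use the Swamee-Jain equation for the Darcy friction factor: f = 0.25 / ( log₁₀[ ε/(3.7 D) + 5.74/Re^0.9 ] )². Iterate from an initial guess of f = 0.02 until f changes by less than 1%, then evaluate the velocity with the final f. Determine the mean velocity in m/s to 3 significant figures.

Rearranging Darcy-Weisbach: V = √(2·ΔP·D/(f·L·ρ)). With ε/D = 0.00044/0.381 = 0.00115, iterate starting from f = 0.02:
  f = 0.02 → V = √(2·4.64e+05·0.381/(0.02·604·888)) = 5.741 m/s; Re = ρVD/μ = 3.564e+05; f → 0.02123
  f = 0.02123 → V = 5.573 m/s; Re = 3.459e+05; f → 0.02125
Converged (Δf/f < 1%). With the final f = 0.02125: V = √(2·4.64e+05·0.381/(0.02125·604·888)) = 5.57 m/s.

V ≈ 5.57 m/s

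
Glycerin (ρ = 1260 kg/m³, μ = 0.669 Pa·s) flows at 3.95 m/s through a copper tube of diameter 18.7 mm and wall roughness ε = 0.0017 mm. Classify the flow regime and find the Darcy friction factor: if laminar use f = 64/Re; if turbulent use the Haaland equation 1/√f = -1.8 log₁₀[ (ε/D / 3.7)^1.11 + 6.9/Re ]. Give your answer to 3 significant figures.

f ≈ 0.460

Re = ρVD/μ = 1260·3.95·0.0187/0.669 = 139.1.
Re < 2300 → laminar, so f = 64/Re = 0.46 (roughness is irrelevant in laminar flow).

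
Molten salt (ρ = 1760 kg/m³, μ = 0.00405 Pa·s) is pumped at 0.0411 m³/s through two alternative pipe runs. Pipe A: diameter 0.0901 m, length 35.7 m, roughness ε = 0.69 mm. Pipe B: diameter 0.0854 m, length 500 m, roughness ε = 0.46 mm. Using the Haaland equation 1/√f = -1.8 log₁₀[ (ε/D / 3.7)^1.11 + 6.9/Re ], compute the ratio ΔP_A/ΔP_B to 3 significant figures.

ΔP_A/ΔP_B ≈ 0.0609

Pipe A: V = Q/A = 0.0411/0.006376 = 6.446 m/s; Re = 2.524e+05; ε/D = 0.00766; Haaland → f = 0.03503; ΔP_A = f(L/D)(ρV²/2) = 5.076e+05 Pa.
Pipe B: V = Q/A = 0.0411/0.005728 = 7.175 m/s; Re = 2.663e+05; ε/D = 0.00539; Haaland → f = 0.03144; ΔP_B = f(L/D)(ρV²/2) = 8.339e+06 Pa.
ΔP_A/ΔP_B = 5.076e+05/8.339e+06 = 0.0609.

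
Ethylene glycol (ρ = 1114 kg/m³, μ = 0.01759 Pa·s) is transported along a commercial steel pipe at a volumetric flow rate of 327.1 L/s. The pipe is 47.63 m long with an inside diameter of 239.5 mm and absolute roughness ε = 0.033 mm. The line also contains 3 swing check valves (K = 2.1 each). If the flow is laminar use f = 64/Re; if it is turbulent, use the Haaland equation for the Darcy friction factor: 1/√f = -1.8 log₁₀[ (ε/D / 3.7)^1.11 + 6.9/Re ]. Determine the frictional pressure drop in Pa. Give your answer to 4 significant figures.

ΔP ≈ 290900 Pa

Q = 327.1 L/s = 327.1/1000 = 0.3271 m³/s.
Cross-sectional area A = πD²/4 = π(0.2395)²/4 = 0.04505 m²; mean velocity V = Q/A = 0.3271/0.04505 = 7.261 m/s.
Reynolds number Re = ρVD/μ = 1114 · 7.261 · 0.2395 / 0.0176 = 1.101e+05.
Re > 4000 → turbulent. Relative roughness ε/D = 3.3e-05/0.2395 = 0.000138. Haaland: 1/√f = -1.8 log₁₀[(0.000138/3.7)^1.11 + 6.9/1.101e+05] = -1.8 log₁₀[1.21e-05 + 6.27e-05] = 7.427, so f = 0.01813.
Total minor-loss coefficient ΣK = 3·2.1 = 6.3.
ΔP = [f·L/D + ΣK]·(ρV²/2) = [0.01813·47.63/0.2395 + 6.3]·(1114·7.261²/2) = [3.605 + 6.3]·2.936e+04 = 2.909e+05 Pa.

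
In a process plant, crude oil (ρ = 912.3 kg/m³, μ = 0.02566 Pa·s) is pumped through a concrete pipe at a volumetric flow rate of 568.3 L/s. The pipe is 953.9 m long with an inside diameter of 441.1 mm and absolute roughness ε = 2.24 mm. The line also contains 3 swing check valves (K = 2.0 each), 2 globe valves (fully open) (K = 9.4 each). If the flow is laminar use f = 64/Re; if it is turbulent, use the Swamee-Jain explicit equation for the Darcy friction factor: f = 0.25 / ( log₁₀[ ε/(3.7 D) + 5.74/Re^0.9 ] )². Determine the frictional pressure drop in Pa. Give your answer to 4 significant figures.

ΔP ≈ 598400 Pa

Q = 568.3 L/s = 568.3/1000 = 0.5683 m³/s.
Cross-sectional area A = πD²/4 = π(0.4411)²/4 = 0.1528 m²; mean velocity V = Q/A = 0.5683/0.1528 = 3.719 m/s.
Reynolds number Re = ρVD/μ = 912.3 · 3.719 · 0.4411 / 0.0257 = 5.832e+04.
Re > 4000 → turbulent. Relative roughness ε/D = 0.00224/0.4411 = 0.00508. Swamee-Jain: f = 0.25/(log₁₀[0.00508/3.7 + 5.74/5.832e+04^0.9])² = 0.25/(log₁₀[0.00137 + 0.000295])² = 0.25/(-2.778)² = 0.0324.
Total minor-loss coefficient ΣK = 3·2 + 2·9.4 = 24.8.
ΔP = [f·L/D + ΣK]·(ρV²/2) = [0.0324·953.9/0.4411 + 24.8]·(912.3·3.719²/2) = [70.06 + 24.8]·6309 = 5.984e+05 Pa.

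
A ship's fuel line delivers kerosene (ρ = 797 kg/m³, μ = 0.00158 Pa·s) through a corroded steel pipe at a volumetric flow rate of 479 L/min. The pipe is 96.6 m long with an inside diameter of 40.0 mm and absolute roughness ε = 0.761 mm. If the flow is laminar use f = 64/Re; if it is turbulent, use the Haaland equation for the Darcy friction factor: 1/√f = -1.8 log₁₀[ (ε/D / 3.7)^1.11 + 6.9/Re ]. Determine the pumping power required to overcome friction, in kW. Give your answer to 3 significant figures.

P ≈ 14.9 kW

Q = 479 L/min = 479/60000 = 0.007983 m³/s.
Cross-sectional area A = πD²/4 = π(0.04)²/4 = 0.001257 m²; mean velocity V = Q/A = 0.007983/0.001257 = 6.353 m/s.
Reynolds number Re = ρVD/μ = 797 · 6.353 · 0.04 / 0.00158 = 1.282e+05.
Re > 4000 → turbulent. Relative roughness ε/D = 0.000761/0.04 = 0.019. Haaland: 1/√f = -1.8 log₁₀[(0.019/3.7)^1.11 + 6.9/1.282e+05] = -1.8 log₁₀[0.00288 + 5.38e-05] = 4.559, so f = 0.04812.
Darcy-Weisbach: ΔP = f(L/D)(ρV²/2) = 0.04812·(96.6/0.04)·(797·6.353²/2) = 0.04812·2415·1.608e+04 = 1.869e+06 Pa.
Pumping power P = QΔP = 0.007983·1.869e+06 = 14920 W = 14.9 kW.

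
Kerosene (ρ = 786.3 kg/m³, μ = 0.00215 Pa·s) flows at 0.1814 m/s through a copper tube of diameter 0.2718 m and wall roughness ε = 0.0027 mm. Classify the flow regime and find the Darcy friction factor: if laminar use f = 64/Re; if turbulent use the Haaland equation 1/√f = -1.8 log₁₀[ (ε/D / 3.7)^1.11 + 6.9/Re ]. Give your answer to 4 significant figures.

Re = ρVD/μ = 786.3·0.1814·0.2718/0.00215 = 1.803e+04.
Re > 4000 → turbulent. ε/D = 2.7e-06/0.2718 = 9.93e-06; Haaland: 1/√f = -1.8 log₁₀[6.55e-07 + 0.000383] = 6.15, so f = 0.02644.

f ≈ 0.02644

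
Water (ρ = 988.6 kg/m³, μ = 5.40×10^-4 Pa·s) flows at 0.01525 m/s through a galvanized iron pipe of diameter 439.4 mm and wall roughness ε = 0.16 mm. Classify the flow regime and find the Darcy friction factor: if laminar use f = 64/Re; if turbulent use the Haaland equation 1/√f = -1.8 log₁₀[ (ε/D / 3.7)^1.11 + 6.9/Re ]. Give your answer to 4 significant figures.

f ≈ 0.02971

Re = ρVD/μ = 988.6·0.01525·0.4394/0.00054 = 1.227e+04.
Re > 4000 → turbulent. ε/D = 0.00016/0.4394 = 0.000364; Haaland: 1/√f = -1.8 log₁₀[3.57e-05 + 0.000562] = 5.802, so f = 0.02971.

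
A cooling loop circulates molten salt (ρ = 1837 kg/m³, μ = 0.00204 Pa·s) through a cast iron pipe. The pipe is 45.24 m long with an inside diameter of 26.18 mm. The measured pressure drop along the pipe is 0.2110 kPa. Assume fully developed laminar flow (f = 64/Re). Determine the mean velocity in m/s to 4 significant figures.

V ≈ 0.04897 m/s

For laminar flow, f = 64/Re with Re = ρVD/μ, so Darcy-Weisbach reduces to ΔP = 32μLV/D². Solving for V: V = ΔP·D²/(32μL) = 211·(0.02618)²/(32·0.00204·45.24) = 0.04897 m/s.
Check: Re = ρVD/μ = 1837·0.04897·0.02618/0.00204 = 1154 < 2300, so the laminar assumption holds.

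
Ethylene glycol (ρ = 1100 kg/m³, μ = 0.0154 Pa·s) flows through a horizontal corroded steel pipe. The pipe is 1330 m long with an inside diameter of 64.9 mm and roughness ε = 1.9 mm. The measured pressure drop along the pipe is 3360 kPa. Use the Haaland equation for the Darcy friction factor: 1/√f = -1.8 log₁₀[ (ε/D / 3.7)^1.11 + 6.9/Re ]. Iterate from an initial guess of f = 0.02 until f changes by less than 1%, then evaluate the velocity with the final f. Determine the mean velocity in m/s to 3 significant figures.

Rearranging Darcy-Weisbach: V = √(2·ΔP·D/(f·L·ρ)). With ε/D = 0.0019/0.0649 = 0.0293, iterate starting from f = 0.02:
  f = 0.02 → V = √(2·3.36e+06·0.0649/(0.02·1330·1100)) = 3.861 m/s; Re = ρVD/μ = 1.79e+04; f → 0.05843
  f = 0.05843 → V = 2.259 m/s; Re = 1.047e+04; f → 0.05962
  f = 0.05962 → V = 2.236 m/s; Re = 1.037e+04; f → 0.05965
Converged (Δf/f < 1%). With the final f = 0.05965: V = √(2·3.36e+06·0.0649/(0.05965·1330·1100)) = 2.236 m/s.

V ≈ 2.24 m/s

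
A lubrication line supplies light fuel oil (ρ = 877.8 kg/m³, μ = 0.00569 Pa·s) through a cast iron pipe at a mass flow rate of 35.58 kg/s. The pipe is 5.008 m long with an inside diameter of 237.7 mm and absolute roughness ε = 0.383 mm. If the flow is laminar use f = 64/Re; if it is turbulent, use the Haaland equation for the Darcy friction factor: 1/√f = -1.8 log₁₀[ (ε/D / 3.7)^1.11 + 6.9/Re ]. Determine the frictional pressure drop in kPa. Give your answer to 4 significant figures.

ΔP ≈ 0.2052 kPa

A = πD²/4 = π(0.2377)²/4 = 0.04438 m²; mean velocity V = ṁ/(ρA) = 35.58/(877.8 · 0.04438) = 0.9134 m/s.
Reynolds number Re = ρVD/μ = 877.8 · 0.9134 · 0.2377 / 0.00569 = 3.349e+04.
Re > 4000 → turbulent. Relative roughness ε/D = 0.000383/0.2377 = 0.00161. Haaland: 1/√f = -1.8 log₁₀[(0.00161/3.7)^1.11 + 6.9/3.349e+04] = -1.8 log₁₀[0.000186 + 0.000206] = 6.132, so f = 0.02659.
Darcy-Weisbach: ΔP = f(L/D)(ρV²/2) = 0.02659·(5.008/0.2377)·(877.8·0.9134²/2) = 0.02659·21.07·366.2 = 205.2 Pa.
ΔP = 205.2 Pa = 0.2052 kPa.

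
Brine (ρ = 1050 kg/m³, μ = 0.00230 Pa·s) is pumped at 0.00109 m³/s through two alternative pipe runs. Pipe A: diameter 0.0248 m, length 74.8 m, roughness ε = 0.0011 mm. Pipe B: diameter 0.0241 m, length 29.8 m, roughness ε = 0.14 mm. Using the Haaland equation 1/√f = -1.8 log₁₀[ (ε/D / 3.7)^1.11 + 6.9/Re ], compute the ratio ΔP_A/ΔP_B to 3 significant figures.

ΔP_A/ΔP_B ≈ 1.53

Pipe A: V = Q/A = 0.00109/0.0004831 = 2.256 m/s; Re = 2.555e+04; ε/D = 4.44e-05; Haaland → f = 0.02431; ΔP_A = f(L/D)(ρV²/2) = 1.96e+05 Pa.
Pipe B: V = Q/A = 0.00109/0.0004562 = 2.389 m/s; Re = 2.629e+04; ε/D = 0.00581; Haaland → f = 0.03463; ΔP_B = f(L/D)(ρV²/2) = 1.284e+05 Pa.
ΔP_A/ΔP_B = 1.96e+05/1.284e+05 = 1.53.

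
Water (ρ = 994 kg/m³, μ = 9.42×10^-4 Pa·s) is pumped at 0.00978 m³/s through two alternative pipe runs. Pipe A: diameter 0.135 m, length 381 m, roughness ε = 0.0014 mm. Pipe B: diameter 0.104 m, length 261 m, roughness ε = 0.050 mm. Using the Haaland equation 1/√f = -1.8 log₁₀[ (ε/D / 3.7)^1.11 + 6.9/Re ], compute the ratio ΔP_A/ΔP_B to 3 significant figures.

Pipe A: V = Q/A = 0.00978/0.01431 = 0.6833 m/s; Re = 9.733e+04; ε/D = 1.04e-05; Haaland → f = 0.01796; ΔP_A = f(L/D)(ρV²/2) = 1.176e+04 Pa.
Pipe B: V = Q/A = 0.00978/0.008495 = 1.151 m/s; Re = 1.263e+05; ε/D = 0.000481; Haaland → f = 0.01942; ΔP_B = f(L/D)(ρV²/2) = 3.211e+04 Pa.
ΔP_A/ΔP_B = 1.176e+04/3.211e+04 = 0.366.

ΔP_A/ΔP_B ≈ 0.366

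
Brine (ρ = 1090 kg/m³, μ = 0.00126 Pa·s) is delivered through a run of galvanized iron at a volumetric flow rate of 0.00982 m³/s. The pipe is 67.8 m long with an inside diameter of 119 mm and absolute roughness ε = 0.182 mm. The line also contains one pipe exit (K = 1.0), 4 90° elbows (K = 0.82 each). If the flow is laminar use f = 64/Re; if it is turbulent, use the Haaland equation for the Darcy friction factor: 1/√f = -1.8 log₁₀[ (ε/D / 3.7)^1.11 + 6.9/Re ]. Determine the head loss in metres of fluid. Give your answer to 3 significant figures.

Cross-sectional area A = πD²/4 = π(0.119)²/4 = 0.01112 m²; mean velocity V = Q/A = 0.00982/0.01112 = 0.8829 m/s.
Reynolds number Re = ρVD/μ = 1090 · 0.8829 · 0.119 / 0.00126 = 9.089e+04.
Re > 4000 → turbulent. Relative roughness ε/D = 0.000182/0.119 = 0.00153. Haaland: 1/√f = -1.8 log₁₀[(0.00153/3.7)^1.11 + 6.9/9.089e+04] = -1.8 log₁₀[0.000175 + 7.59e-05] = 6.48, so f = 0.02382.
Total minor-loss coefficient ΣK = 1·1 + 4·0.82 = 4.28.
ΔP = [f·L/D + ΣK]·(ρV²/2) = [0.02382·67.8/0.119 + 4.28]·(1090·0.8829²/2) = [13.57 + 4.28]·424.9 = 7584 Pa.
Head loss h_f = ΔP/(ρg) = 7584/(1090·9.81) = 0.709 m.

h_f ≈ 0.709 m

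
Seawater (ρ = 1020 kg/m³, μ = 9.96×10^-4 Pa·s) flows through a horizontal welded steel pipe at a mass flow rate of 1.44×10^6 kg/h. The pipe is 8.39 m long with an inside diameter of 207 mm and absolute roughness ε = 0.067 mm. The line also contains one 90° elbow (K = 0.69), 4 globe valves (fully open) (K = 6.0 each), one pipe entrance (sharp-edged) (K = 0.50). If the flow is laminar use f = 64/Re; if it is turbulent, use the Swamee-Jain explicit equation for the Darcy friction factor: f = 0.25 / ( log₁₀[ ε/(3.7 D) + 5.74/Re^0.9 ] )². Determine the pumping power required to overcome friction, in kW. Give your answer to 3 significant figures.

ṁ = 1.44×10^6 kg/h = 1.44×10^6/3600 = 400 kg/s.
A = πD²/4 = π(0.207)²/4 = 0.03365 m²; mean velocity V = ṁ/(ρA) = 400/(1020 · 0.03365) = 11.65 m/s.
Reynolds number Re = ρVD/μ = 1020 · 11.65 · 0.207 / 0.000996 = 2.47e+06.
Re > 4000 → turbulent. Relative roughness ε/D = 6.7e-05/0.207 = 0.000324. Swamee-Jain: f = 0.25/(log₁₀[0.000324/3.7 + 5.74/2.47e+06^0.9])² = 0.25/(log₁₀[8.75e-05 + 1.01e-05])² = 0.25/(-4.011)² = 0.01554.
Total minor-loss coefficient ΣK = 1·0.69 + 4·6 + 1·0.5 = 25.2.
ΔP = [f·L/D + ΣK]·(ρV²/2) = [0.01554·8.39/0.207 + 25.2]·(1020·11.65²/2) = [0.63 + 25.2]·6.925e+04 = 1.788e+06 Pa.
Q = ṁ/ρ = 400/1020 = 0.3922 m³/s.
Pumping power P = QΔP = 0.3922·1.788e+06 = 701200 W = 701 kW.

P ≈ 701 kW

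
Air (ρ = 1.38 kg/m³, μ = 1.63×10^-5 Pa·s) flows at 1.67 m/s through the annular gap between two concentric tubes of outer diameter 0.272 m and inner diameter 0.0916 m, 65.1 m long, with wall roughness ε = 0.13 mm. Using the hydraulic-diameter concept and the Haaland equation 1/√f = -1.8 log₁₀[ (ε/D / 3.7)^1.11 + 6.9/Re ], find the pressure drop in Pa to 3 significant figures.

ΔP ≈ 17.9 Pa

Hydraulic diameter D_h = 4A/P = D_o - D_i = 0.272 - 0.0916 = 0.1804 m.
Re = ρVD_h/μ = 1.38·1.67·0.1804/1.63e-05 = 2.551e+04.
ε/D_h = 0.00013/0.1804 = 0.000721; Haaland gives 1/√f = -1.8 log₁₀[7.61e-05+0.000271] = 6.228, so f = 0.02578.
ΔP = f(L/D_h)(ρV²/2) = 0.02578·65.1/0.1804·1.924 = 17.9 Pa.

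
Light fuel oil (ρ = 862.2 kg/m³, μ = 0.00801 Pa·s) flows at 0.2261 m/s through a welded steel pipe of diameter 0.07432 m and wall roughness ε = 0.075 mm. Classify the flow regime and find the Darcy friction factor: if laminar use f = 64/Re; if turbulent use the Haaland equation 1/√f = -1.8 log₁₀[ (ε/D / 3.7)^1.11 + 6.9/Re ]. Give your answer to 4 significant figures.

f ≈ 0.03538

Re = ρVD/μ = 862.2·0.2261·0.07432/0.00801 = 1809.
Re < 2300 → laminar, so f = 64/Re = 0.03538 (roughness is irrelevant in laminar flow).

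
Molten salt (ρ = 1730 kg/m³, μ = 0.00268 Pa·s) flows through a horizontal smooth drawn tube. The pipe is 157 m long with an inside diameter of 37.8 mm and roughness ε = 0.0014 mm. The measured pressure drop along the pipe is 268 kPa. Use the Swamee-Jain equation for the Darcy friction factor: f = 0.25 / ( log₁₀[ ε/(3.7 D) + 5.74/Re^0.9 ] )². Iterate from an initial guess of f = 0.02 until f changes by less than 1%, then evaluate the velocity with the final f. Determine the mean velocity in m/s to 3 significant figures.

V ≈ 1.87 m/s

Rearranging Darcy-Weisbach: V = √(2·ΔP·D/(f·L·ρ)). With ε/D = 1.4e-06/0.0378 = 3.7e-05, iterate starting from f = 0.02:
  f = 0.02 → V = √(2·2.68e+05·0.0378/(0.02·157·1730)) = 1.931 m/s; Re = ρVD/μ = 4.712e+04; f → 0.02119
  f = 0.02119 → V = 1.876 m/s; Re = 4.578e+04; f → 0.02132
Converged (Δf/f < 1%). With the final f = 0.02132: V = √(2·2.68e+05·0.0378/(0.02132·157·1730)) = 1.87 m/s.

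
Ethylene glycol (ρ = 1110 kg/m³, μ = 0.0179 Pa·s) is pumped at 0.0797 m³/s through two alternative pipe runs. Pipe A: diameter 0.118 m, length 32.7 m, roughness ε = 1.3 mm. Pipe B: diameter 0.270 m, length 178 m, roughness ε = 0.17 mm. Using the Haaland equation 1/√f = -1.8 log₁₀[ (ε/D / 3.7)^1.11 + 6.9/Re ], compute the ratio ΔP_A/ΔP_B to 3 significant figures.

ΔP_A/ΔP_B ≈ 17.8

Pipe A: V = Q/A = 0.0797/0.01094 = 7.288 m/s; Re = 5.333e+04; ε/D = 0.011; Haaland → f = 0.04024; ΔP_A = f(L/D)(ρV²/2) = 3.287e+05 Pa.
Pipe B: V = Q/A = 0.0797/0.05726 = 1.392 m/s; Re = 2.331e+04; ε/D = 0.00063; Haaland → f = 0.02605; ΔP_B = f(L/D)(ρV²/2) = 1.847e+04 Pa.
ΔP_A/ΔP_B = 3.287e+05/1.847e+04 = 17.8.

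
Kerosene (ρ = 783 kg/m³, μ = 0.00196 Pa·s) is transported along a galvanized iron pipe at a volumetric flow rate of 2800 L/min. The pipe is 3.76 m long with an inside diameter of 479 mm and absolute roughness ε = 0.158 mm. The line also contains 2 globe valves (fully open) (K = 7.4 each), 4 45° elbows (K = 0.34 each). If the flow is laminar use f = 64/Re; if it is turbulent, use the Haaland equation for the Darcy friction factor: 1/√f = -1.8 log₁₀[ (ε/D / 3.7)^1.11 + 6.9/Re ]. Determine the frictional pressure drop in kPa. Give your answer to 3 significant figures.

Q = 2800 L/min = 2800/60000 = 0.04667 m³/s.
Cross-sectional area A = πD²/4 = π(0.479)²/4 = 0.1802 m²; mean velocity V = Q/A = 0.04667/0.1802 = 0.259 m/s.
Reynolds number Re = ρVD/μ = 783 · 0.259 · 0.479 / 0.00196 = 4.955e+04.
Re > 4000 → turbulent. Relative roughness ε/D = 0.000158/0.479 = 0.00033. Haaland: 1/√f = -1.8 log₁₀[(0.00033/3.7)^1.11 + 6.9/4.955e+04] = -1.8 log₁₀[3.2e-05 + 0.000139] = 6.78, so f = 0.02176.
Total minor-loss coefficient ΣK = 2·7.4 + 4·0.34 = 16.2.
ΔP = [f·L/D + ΣK]·(ρV²/2) = [0.02176·3.76/0.479 + 16.2]·(783·0.259²/2) = [0.1708 + 16.2]·26.26 = 428.8 Pa.
ΔP = 428.8 Pa = 0.429 kPa.

ΔP ≈ 0.429 kPa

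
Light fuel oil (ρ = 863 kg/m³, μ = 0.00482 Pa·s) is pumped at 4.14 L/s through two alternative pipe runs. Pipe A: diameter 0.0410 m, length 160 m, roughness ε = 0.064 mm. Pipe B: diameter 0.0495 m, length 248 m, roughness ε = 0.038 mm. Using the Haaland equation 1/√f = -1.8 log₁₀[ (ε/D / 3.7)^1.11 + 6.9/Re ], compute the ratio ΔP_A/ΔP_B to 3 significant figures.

ΔP_A/ΔP_B ≈ 1.69

Pipe A: V = Q/A = 0.00414/0.00132 = 3.136 m/s; Re = 2.302e+04; ε/D = 0.00156; Haaland → f = 0.02801; ΔP_A = f(L/D)(ρV²/2) = 4.638e+05 Pa.
Pipe B: V = Q/A = 0.00414/0.001924 = 2.151 m/s; Re = 1.907e+04; ε/D = 0.000768; Haaland → f = 0.02745; ΔP_B = f(L/D)(ρV²/2) = 2.747e+05 Pa.
ΔP_A/ΔP_B = 4.638e+05/2.747e+05 = 1.69.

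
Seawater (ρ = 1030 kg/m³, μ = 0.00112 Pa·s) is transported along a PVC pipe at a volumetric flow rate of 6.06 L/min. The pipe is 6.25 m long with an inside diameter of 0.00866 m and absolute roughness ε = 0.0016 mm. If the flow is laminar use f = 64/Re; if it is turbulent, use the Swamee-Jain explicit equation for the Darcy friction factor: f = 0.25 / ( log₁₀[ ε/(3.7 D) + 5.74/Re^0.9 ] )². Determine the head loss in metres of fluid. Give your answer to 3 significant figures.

h_f ≈ 3.12 m

Q = 6.06 L/min = 6.06/60000 = 0.000101 m³/s.
Cross-sectional area A = πD²/4 = π(0.00866)²/4 = 5.89e-05 m²; mean velocity V = Q/A = 0.000101/5.89e-05 = 1.715 m/s.
Reynolds number Re = ρVD/μ = 1030 · 1.715 · 0.00866 / 0.00112 = 1.366e+04.
Re > 4000 → turbulent. Relative roughness ε/D = 1.6e-06/0.00866 = 0.000185. Swamee-Jain: f = 0.25/(log₁₀[0.000185/3.7 + 5.74/1.366e+04^0.9])² = 0.25/(log₁₀[4.99e-05 + 0.00109])² = 0.25/(-2.943)² = 0.02886.
Darcy-Weisbach: ΔP = f(L/D)(ρV²/2) = 0.02886·(6.25/0.00866)·(1030·1.715²/2) = 0.02886·721.7·1514 = 3.154e+04 Pa.
Head loss h_f = ΔP/(ρg) = 3.154e+04/(1030·9.81) = 3.12 m.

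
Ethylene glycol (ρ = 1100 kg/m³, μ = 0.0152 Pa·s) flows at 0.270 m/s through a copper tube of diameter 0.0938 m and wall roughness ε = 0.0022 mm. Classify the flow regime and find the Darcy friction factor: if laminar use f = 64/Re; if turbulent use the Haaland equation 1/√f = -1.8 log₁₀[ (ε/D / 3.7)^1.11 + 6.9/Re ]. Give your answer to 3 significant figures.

Re = ρVD/μ = 1100·0.27·0.0938/0.0152 = 1833.
Re < 2300 → laminar, so f = 64/Re = 0.03492 (roughness is irrelevant in laminar flow).

f ≈ 0.0349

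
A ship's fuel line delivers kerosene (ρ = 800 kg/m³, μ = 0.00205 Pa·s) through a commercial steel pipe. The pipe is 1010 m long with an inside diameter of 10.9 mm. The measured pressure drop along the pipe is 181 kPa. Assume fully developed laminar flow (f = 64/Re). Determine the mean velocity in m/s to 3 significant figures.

For laminar flow, f = 64/Re with Re = ρVD/μ, so Darcy-Weisbach reduces to ΔP = 32μLV/D². Solving for V: V = ΔP·D²/(32μL) = 1.81e+05·(0.0109)²/(32·0.00205·1010) = 0.3246 m/s.
Check: Re = ρVD/μ = 800·0.3246·0.0109/0.00205 = 1381 < 2300, so the laminar assumption holds.

V ≈ 0.325 m/s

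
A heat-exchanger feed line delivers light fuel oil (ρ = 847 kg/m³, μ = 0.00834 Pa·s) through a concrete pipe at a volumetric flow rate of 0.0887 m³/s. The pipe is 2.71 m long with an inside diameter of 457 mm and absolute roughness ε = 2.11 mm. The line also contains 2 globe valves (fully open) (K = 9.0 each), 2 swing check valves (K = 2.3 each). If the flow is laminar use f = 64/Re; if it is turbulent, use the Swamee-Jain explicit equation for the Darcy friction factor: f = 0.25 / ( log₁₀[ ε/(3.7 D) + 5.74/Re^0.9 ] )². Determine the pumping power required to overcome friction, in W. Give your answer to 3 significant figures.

Cross-sectional area A = πD²/4 = π(0.457)²/4 = 0.164 m²; mean velocity V = Q/A = 0.0887/0.164 = 0.5408 m/s.
Reynolds number Re = ρVD/μ = 847 · 0.5408 · 0.457 / 0.00834 = 2.51e+04.
Re > 4000 → turbulent. Relative roughness ε/D = 0.00211/0.457 = 0.00462. Swamee-Jain: f = 0.25/(log₁₀[0.00462/3.7 + 5.74/2.51e+04^0.9])² = 0.25/(log₁₀[0.00125 + 0.00063])² = 0.25/(-2.726)² = 0.03363.
Total minor-loss coefficient ΣK = 2·9 + 2·2.3 = 22.6.
ΔP = [f·L/D + ΣK]·(ρV²/2) = [0.03363·2.71/0.457 + 22.6]·(847·0.5408²/2) = [0.1994 + 22.6]·123.8 = 2823 Pa.
Pumping power P = QΔP = 0.0887·2823 = 250.4 W = 250 W.

P ≈ 250 W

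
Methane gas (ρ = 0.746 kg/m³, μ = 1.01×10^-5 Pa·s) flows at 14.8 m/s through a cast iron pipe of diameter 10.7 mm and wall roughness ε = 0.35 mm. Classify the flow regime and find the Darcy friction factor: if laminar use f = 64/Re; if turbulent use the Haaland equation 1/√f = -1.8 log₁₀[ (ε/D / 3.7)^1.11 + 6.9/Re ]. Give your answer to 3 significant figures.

f ≈ 0.0619

Re = ρVD/μ = 0.746·14.8·0.0107/1.01e-05 = 1.17e+04.
Re > 4000 → turbulent. ε/D = 0.00035/0.0107 = 0.0327; Haaland: 1/√f = -1.8 log₁₀[0.00526 + 0.00059] = 4.02, so f = 0.06189.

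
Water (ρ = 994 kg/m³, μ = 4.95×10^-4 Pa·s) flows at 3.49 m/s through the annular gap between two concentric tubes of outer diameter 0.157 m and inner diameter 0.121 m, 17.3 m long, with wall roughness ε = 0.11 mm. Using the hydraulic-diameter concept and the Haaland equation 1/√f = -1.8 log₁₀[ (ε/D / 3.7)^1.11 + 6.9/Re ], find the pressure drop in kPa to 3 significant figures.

Hydraulic diameter D_h = 4A/P = D_o - D_i = 0.157 - 0.121 = 0.036 m.
Re = ρVD_h/μ = 994·3.49·0.036/0.000495 = 2.523e+05.
ε/D_h = 0.00011/0.036 = 0.00306; Haaland gives 1/√f = -1.8 log₁₀[0.000378+2.73e-05] = 6.105, so f = 0.02683.
ΔP = f(L/D_h)(ρV²/2) = 0.02683·17.3/0.036·6054 = 7.804e+04 Pa.
ΔP = 78.0 kPa.

ΔP ≈ 78.0 kPa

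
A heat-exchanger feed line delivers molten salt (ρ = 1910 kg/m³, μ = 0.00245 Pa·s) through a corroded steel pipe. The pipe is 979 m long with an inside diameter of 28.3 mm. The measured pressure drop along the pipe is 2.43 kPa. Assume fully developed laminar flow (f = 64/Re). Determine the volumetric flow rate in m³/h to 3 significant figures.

Q ≈ 0.0574 m³/h

For laminar flow, f = 64/Re with Re = ρVD/μ, so Darcy-Weisbach reduces to ΔP = 32μLV/D². Solving for V: V = ΔP·D²/(32μL) = 2430·(0.0283)²/(32·0.00245·979) = 0.02536 m/s.
Check: Re = ρVD/μ = 1910·0.02536·0.0283/0.00245 = 559.4 < 2300, so the laminar assumption holds.
Q = V·A = 0.02536·(π/4·0.0283²) = 1.595e-05 m³/s = 0.0574 m³/h.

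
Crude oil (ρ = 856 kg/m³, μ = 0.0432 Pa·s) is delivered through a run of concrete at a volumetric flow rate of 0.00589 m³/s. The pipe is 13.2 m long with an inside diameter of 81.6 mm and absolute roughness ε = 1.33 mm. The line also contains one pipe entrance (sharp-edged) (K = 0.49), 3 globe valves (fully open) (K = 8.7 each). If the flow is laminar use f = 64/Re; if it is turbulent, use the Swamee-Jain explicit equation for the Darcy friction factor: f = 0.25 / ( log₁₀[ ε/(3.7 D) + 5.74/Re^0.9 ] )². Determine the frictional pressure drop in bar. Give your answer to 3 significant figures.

ΔP ≈ 0.175 bar

Cross-sectional area A = πD²/4 = π(0.0816)²/4 = 0.00523 m²; mean velocity V = Q/A = 0.00589/0.00523 = 1.126 m/s.
Reynolds number Re = ρVD/μ = 856 · 1.126 · 0.0816 / 0.0432 = 1821.
Re < 2300 → laminar flow, so f = 64/Re = 64/1821 = 0.03514 (the turbulent correlation is not needed).
Total minor-loss coefficient ΣK = 1·0.49 + 3·8.7 = 26.6.
ΔP = [f·L/D + ΣK]·(ρV²/2) = [0.03514·13.2/0.0816 + 26.6]·(856·1.126²/2) = [5.685 + 26.6]·542.9 = 1.752e+04 Pa.
ΔP = 1.752e+04 Pa = 0.175 bar.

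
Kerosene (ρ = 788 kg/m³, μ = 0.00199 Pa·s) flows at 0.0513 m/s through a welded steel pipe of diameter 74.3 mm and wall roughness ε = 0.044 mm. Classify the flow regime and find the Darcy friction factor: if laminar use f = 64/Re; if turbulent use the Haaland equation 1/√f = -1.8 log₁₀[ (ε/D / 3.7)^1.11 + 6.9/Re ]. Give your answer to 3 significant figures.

f ≈ 0.0424

Re = ρVD/μ = 788·0.0513·0.0743/0.00199 = 1509.
Re < 2300 → laminar, so f = 64/Re = 0.0424 (roughness is irrelevant in laminar flow).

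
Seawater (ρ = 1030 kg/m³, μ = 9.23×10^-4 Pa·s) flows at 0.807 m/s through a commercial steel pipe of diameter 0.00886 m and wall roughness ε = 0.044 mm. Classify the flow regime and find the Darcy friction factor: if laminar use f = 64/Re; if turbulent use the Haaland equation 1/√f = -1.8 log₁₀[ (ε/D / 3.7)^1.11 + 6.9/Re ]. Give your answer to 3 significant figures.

f ≈ 0.0388

Re = ρVD/μ = 1030·0.807·0.00886/0.000923 = 7979.
Re > 4000 → turbulent. ε/D = 4.4e-05/0.00886 = 0.00497; Haaland: 1/√f = -1.8 log₁₀[0.000648 + 0.000865] = 5.076, so f = 0.03881.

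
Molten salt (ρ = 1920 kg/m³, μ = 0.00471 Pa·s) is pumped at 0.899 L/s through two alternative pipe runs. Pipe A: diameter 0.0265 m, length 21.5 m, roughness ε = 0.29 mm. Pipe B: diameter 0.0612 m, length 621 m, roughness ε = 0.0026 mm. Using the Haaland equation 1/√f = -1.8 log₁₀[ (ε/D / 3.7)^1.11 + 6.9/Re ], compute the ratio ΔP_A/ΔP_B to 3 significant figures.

ΔP_A/ΔP_B ≈ 2.87

Pipe A: V = Q/A = 0.000899/0.0005515 = 1.63 m/s; Re = 1.761e+04; ε/D = 0.0109; Haaland → f = 0.04203; ΔP_A = f(L/D)(ρV²/2) = 8.697e+04 Pa.
Pipe B: V = Q/A = 0.000899/0.002942 = 0.3056 m/s; Re = 7624; ε/D = 4.25e-05; Haaland → f = 0.03336; ΔP_B = f(L/D)(ρV²/2) = 3.035e+04 Pa.
ΔP_A/ΔP_B = 8.697e+04/3.035e+04 = 2.87.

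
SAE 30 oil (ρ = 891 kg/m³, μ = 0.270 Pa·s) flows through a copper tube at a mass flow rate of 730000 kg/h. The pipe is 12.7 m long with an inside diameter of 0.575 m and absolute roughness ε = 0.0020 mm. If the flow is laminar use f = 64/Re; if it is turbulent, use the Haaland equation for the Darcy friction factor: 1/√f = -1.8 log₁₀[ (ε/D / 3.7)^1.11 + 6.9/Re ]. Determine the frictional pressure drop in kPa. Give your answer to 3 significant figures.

ṁ = 730000 kg/h = 730000/3600 = 202.8 kg/s.
A = πD²/4 = π(0.575)²/4 = 0.2597 m²; mean velocity V = ṁ/(ρA) = 202.8/(891 · 0.2597) = 0.8764 m/s.
Reynolds number Re = ρVD/μ = 891 · 0.8764 · 0.575 / 0.27 = 1663.
Re < 2300 → laminar flow, so f = 64/Re = 64/1663 = 0.03848 (the turbulent correlation is not needed).
Darcy-Weisbach: ΔP = f(L/D)(ρV²/2) = 0.03848·(12.7/0.575)·(891·0.8764²/2) = 0.03848·22.09·342.2 = 290.9 Pa.
ΔP = 290.9 Pa = 0.291 kPa.

ΔP ≈ 0.291 kPa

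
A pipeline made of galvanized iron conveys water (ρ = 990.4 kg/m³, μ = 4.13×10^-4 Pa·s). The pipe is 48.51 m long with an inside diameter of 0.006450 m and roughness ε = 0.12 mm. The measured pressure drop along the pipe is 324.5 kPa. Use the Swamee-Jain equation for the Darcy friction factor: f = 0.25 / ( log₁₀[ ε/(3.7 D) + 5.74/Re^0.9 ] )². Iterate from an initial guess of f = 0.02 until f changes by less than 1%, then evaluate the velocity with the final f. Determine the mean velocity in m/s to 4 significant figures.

V ≈ 1.321 m/s

Rearranging Darcy-Weisbach: V = √(2·ΔP·D/(f·L·ρ)). With ε/D = 0.00012/0.00645 = 0.0186, iterate starting from f = 0.02:
  f = 0.02 → V = √(2·3.245e+05·0.00645/(0.02·48.51·990.4)) = 2.087 m/s; Re = ρVD/μ = 3.228e+04; f → 0.04907
  f = 0.04907 → V = 1.333 m/s; Re = 2.061e+04; f → 0.04991
  f = 0.04991 → V = 1.321 m/s; Re = 2.044e+04; f → 0.04993
Converged (Δf/f < 1%). With the final f = 0.04993: V = √(2·3.245e+05·0.00645/(0.04993·48.51·990.4)) = 1.321 m/s.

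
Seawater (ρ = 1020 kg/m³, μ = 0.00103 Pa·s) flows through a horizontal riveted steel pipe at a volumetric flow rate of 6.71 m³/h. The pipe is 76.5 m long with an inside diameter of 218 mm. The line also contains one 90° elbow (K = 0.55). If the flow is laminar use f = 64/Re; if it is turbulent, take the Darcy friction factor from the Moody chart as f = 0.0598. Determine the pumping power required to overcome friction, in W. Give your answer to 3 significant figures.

P ≈ 0.0510 W

Q = 6.71 m³/h = 6.71/3600 = 0.001864 m³/s.
Cross-sectional area A = πD²/4 = π(0.218)²/4 = 0.03733 m²; mean velocity V = Q/A = 0.001864/0.03733 = 0.04994 m/s.
Reynolds number Re = ρVD/μ = 1020 · 0.04994 · 0.218 / 0.00103 = 1.078e+04.
Re > 4000 → turbulent; use the Moody-chart value f = 0.0598.
Total minor-loss coefficient ΣK = 1·0.55 = 0.55.
ΔP = [f·L/D + ΣK]·(ρV²/2) = [0.0598·76.5/0.218 + 0.55]·(1020·0.04994²/2) = [20.98 + 0.55]·1.272 = 27.39 Pa.
Pumping power P = QΔP = 0.001864·27.39 = 0.05105 W = 0.0510 W.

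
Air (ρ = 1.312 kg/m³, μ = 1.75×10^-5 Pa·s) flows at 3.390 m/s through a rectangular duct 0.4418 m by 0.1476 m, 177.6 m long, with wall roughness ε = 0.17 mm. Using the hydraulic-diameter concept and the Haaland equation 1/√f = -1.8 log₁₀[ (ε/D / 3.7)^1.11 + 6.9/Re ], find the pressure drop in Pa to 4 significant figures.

ΔP ≈ 137.2 Pa

Hydraulic diameter D_h = 4A/P = 4·(0.4418·0.1476)/(2·(0.4418+0.1476)) = 0.2608/1.179 = 0.2213 m.
Re = ρVD_h/μ = 1.312·3.39·0.2213/1.75e-05 = 5.624e+04.
ε/D_h = 0.00017/0.2213 = 0.000768; Haaland gives 1/√f = -1.8 log₁₀[8.17e-05+0.000123] = 6.641, so f = 0.02267.
ΔP = f(L/D_h)(ρV²/2) = 0.02267·177.6/0.2213·7.539 = 137.2 Pa.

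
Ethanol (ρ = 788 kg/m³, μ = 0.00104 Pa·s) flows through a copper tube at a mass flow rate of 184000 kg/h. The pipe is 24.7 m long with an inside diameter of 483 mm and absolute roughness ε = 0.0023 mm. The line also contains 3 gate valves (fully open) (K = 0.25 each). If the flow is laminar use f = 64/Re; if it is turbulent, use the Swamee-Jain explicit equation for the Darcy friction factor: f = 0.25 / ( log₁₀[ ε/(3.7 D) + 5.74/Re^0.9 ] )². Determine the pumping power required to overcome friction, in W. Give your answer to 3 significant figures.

P ≈ 5.18 W

ṁ = 184000 kg/h = 184000/3600 = 51.11 kg/s.
A = πD²/4 = π(0.483)²/4 = 0.1832 m²; mean velocity V = ṁ/(ρA) = 51.11/(788 · 0.1832) = 0.354 m/s.
Reynolds number Re = ρVD/μ = 788 · 0.354 · 0.483 / 0.00104 = 1.296e+05.
Re > 4000 → turbulent. Relative roughness ε/D = 2.3e-06/0.483 = 4.76e-06. Swamee-Jain: f = 0.25/(log₁₀[4.76e-06/3.7 + 5.74/1.296e+05^0.9])² = 0.25/(log₁₀[1.29e-06 + 0.000144])² = 0.25/(-3.838)² = 0.01697.
Total minor-loss coefficient ΣK = 3·0.25 = 0.75.
ΔP = [f·L/D + ΣK]·(ρV²/2) = [0.01697·24.7/0.483 + 0.75]·(788·0.354²/2) = [0.8677 + 0.75]·49.37 = 79.88 Pa.
Q = ṁ/ρ = 51.11/788 = 0.06486 m³/s.
Pumping power P = QΔP = 0.06486·79.88 = 5.181 W = 5.18 W.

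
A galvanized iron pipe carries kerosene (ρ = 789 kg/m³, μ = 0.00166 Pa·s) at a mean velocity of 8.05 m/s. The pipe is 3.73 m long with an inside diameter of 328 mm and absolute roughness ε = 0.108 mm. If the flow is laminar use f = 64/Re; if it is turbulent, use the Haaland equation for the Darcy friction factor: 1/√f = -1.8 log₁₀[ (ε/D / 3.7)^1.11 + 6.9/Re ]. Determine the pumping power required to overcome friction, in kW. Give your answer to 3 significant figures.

P ≈ 3.11 kW

Reynolds number Re = ρVD/μ = 789 · 8.05 · 0.328 / 0.00166 = 1.255e+06.
Re > 4000 → turbulent. Relative roughness ε/D = 0.000108/0.328 = 0.000329. Haaland: 1/√f = -1.8 log₁₀[(0.000329/3.7)^1.11 + 6.9/1.255e+06] = -1.8 log₁₀[3.19e-05 + 5.5e-06] = 7.969, so f = 0.01575.
Darcy-Weisbach: ΔP = f(L/D)(ρV²/2) = 0.01575·(3.73/0.328)·(789·8.05²/2) = 0.01575·11.37·2.556e+04 = 4578 Pa.
Q = V·A = 8.05·0.0845 = 0.6802 m³/s.
Pumping power P = QΔP = 0.6802·4578 = 3114 W = 3.11 kW.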